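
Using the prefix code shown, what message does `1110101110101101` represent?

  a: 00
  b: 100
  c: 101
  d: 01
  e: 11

Read left to right; each codeword is recognised as soon as it completes (prefix code):
  11→e | 101→c | 01→d | 11→e | 01→d | 01→d | 101→c
Decoded message: ecdeddc

ecdeddc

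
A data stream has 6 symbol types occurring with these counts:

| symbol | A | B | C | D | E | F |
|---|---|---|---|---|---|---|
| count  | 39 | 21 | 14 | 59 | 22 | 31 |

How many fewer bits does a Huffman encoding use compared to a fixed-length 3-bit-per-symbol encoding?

Fixed-length: 3 bits × 186 symbols = 558 bits.
Huffman merges:
merge C(14) and B(21): 35
merge E(22) and F(31): 53
merge 35 and A(39): 74
merge 53 and D(59): 112
merge 74 and 112: 186
Huffman total = 35 + 53 + 74 + 112 + 186 = 460 bits.
Saving = 558 − 460 = 98 bits.

98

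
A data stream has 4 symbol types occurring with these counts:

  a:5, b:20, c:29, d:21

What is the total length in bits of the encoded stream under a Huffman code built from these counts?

Build the Huffman tree bottom-up:
combine a(5), b(20) → 25
combine d(21), 25 → 46
combine c(29), 46 → 75
Each symbol's bit-cost is frequency × depth; summing gives 146 bits (equivalently 25 + 46 + 75).

146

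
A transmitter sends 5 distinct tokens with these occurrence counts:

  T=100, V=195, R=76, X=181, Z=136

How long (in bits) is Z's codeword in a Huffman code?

Huffman merges, smallest pair first:
combine R(76), T(100) → 176
combine Z(136), 176 → 312
combine X(181), V(195) → 376
combine 312, 376 → 688
The subtree containing Z is merged 2 times, so code length = 2.

2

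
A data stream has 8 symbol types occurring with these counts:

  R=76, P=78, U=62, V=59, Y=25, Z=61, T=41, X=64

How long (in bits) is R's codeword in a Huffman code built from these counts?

Huffman merges, smallest pair first:
combine Y(25), T(41) → 66
combine V(59), Z(61) → 120
combine U(62), X(64) → 126
combine 66, R(76) → 142
combine P(78), 120 → 198
combine 126, 142 → 268
combine 198, 268 → 466
R's leaf is at depth 3, giving a 3-bit codeword.

3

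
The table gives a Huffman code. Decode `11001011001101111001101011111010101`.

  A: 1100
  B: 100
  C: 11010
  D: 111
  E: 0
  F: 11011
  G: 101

Read left to right; each codeword is recognised as soon as it completes (prefix code):
  1100→A | 101→G | 100→B | 11011→F | 1100→A | 11010→C | 111→D | 11010→C | 101→G
Decoded message: AGBFACDCG

AGBFACDCG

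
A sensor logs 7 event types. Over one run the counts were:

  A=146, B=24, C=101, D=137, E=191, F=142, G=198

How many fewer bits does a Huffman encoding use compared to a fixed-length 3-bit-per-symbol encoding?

Fixed-length: 3 bits × 939 symbols = 2817 bits.
Huffman merges:
B(24) + C(101) → 125
125 + D(137) → 262
F(142) + A(146) → 288
E(191) + G(198) → 389
262 + 288 → 550
389 + 550 → 939
Huffman total = 125 + 262 + 288 + 389 + 550 + 939 = 2553 bits.
Saving = 2817 − 2553 = 264 bits.

264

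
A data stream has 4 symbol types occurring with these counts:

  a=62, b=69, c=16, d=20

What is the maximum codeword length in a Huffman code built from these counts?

3

Merge the two lowest-weight nodes at each step:
c(16) + d(20) → 36
36 + a(62) → 98
b(69) + 98 → 167
The first pair merged (c, d) ends up deepest, at depth 3.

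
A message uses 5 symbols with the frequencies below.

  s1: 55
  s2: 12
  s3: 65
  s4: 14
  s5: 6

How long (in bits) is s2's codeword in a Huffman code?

Huffman merges, smallest pair first:
combine s5(6), s2(12) → 18
combine s4(14), 18 → 32
combine 32, s1(55) → 87
combine s3(65), 87 → 152
s2's leaf is at depth 4, giving a 4-bit codeword.

4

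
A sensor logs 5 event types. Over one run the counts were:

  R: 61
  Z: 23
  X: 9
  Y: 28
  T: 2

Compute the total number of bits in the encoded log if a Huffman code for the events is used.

230

Greedily combine the two least-frequent nodes:
T(2) + X(9) → 11
11 + Z(23) → 34
Y(28) + 34 → 62
R(61) + 62 → 123
The encoded length is the sum of every internal node's weight: 11 + 34 + 62 + 123 = 230 bits.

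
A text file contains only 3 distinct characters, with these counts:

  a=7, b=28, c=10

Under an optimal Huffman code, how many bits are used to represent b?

1

Build the tree from the bottom:
combine a(7), c(10) → 17
combine 17, b(28) → 45
b sits one level below the root: a 1-bit codeword.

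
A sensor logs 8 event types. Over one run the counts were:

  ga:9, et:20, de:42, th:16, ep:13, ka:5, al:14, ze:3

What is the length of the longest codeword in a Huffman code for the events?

5

Merge the two lowest-weight nodes at each step:
combine ze(3), ka(5) → 8
combine 8, ga(9) → 17
combine ep(13), al(14) → 27
combine th(16), 17 → 33
combine et(20), 27 → 47
combine 33, de(42) → 75
combine 47, 75 → 122
The first pair merged (ze, ka) ends up deepest, at depth 5.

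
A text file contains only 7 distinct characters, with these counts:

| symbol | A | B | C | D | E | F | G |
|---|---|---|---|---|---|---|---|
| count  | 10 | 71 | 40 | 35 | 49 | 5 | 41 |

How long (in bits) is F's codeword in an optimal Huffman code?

Build the tree from the bottom:
F(5) + A(10) → 15
15 + D(35) → 50
C(40) + G(41) → 81
E(49) + 50 → 99
B(71) + 81 → 152
99 + 152 → 251
The subtree containing F is merged 4 times, so code length = 4.

4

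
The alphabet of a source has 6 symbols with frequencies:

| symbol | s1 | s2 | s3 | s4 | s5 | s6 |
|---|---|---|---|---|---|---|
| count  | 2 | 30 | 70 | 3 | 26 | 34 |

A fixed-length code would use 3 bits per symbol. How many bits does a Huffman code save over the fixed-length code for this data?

Fixed-length: 3 bits × 165 symbols = 495 bits.
Huffman merges:
combine s1(2), s4(3) → 5
combine 5, s5(26) → 31
combine s2(30), 31 → 61
combine s6(34), 61 → 95
combine s3(70), 95 → 165
Huffman total = 5 + 31 + 61 + 95 + 165 = 357 bits.
Saving = 495 − 357 = 138 bits.

138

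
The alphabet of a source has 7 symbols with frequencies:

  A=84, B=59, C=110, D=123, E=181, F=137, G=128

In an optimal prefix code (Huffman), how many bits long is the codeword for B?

3

Build the tree from the bottom:
merge B(59) and A(84): 143
merge C(110) and D(123): 233
merge G(128) and F(137): 265
merge 143 and E(181): 324
merge 233 and 265: 498
merge 324 and 498: 822
The subtree containing B is merged 3 times, so code length = 3.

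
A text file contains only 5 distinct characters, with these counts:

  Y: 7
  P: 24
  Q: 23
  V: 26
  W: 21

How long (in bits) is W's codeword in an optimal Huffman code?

Huffman merges, smallest pair first:
merge Y(7) and W(21): 28
merge Q(23) and P(24): 47
merge V(26) and 28: 54
merge 47 and 54: 101
The subtree containing W is merged 3 times, so code length = 3.

3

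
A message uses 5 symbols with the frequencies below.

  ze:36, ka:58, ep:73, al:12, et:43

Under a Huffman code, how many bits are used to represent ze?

3

Repeatedly merge the two smallest:
combine al(12), ze(36) → 48
combine et(43), 48 → 91
combine ka(58), ep(73) → 131
combine 91, 131 → 222
The subtree containing ze is merged 3 times, so code length = 3.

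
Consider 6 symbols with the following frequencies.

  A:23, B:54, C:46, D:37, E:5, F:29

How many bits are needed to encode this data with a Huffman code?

Build the Huffman tree bottom-up:
merge E(5) and A(23): 28
merge 28 and F(29): 57
merge D(37) and C(46): 83
merge B(54) and 57: 111
merge 83 and 111: 194
The encoded length is the sum of every internal node's weight: 28 + 57 + 83 + 111 + 194 = 473 bits.

473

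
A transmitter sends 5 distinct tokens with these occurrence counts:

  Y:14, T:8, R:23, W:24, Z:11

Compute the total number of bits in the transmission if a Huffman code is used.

Greedily combine the two least-frequent nodes:
combine T(8), Z(11) → 19
combine Y(14), 19 → 33
combine R(23), W(24) → 47
combine 33, 47 → 80
The encoded length is the sum of every internal node's weight: 19 + 33 + 47 + 80 = 179 bits.

179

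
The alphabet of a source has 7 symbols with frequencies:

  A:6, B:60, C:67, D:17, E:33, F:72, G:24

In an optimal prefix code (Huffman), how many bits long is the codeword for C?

Repeatedly merge the two smallest:
combine A(6), D(17) → 23
combine 23, G(24) → 47
combine E(33), 47 → 80
combine B(60), C(67) → 127
combine F(72), 80 → 152
combine 127, 152 → 279
The subtree containing C is merged 2 times, so code length = 2.

2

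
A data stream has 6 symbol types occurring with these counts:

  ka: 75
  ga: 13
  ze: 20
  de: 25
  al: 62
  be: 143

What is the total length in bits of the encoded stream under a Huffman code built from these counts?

Merge the two smallest weights repeatedly:
combine ga(13), ze(20) → 33
combine de(25), 33 → 58
combine 58, al(62) → 120
combine ka(75), 120 → 195
combine be(143), 195 → 338
The encoded length is the sum of every internal node's weight: 33 + 58 + 120 + 195 + 338 = 744 bits.

744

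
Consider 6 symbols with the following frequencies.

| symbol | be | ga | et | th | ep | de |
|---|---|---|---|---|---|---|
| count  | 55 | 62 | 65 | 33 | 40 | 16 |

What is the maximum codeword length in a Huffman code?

Merge the two lowest-weight nodes at each step:
combine de(16), th(33) → 49
combine ep(40), 49 → 89
combine be(55), ga(62) → 117
combine et(65), 89 → 154
combine 117, 154 → 271
The first pair merged (de, th) ends up deepest, at depth 4.

4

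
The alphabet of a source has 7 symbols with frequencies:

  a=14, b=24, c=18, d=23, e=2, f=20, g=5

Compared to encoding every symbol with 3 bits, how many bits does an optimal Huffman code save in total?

40

Fixed-length: 3 bits × 106 symbols = 318 bits.
Huffman merges:
merge e(2) and g(5): 7
merge 7 and a(14): 21
merge c(18) and f(20): 38
merge 21 and d(23): 44
merge b(24) and 38: 62
merge 44 and 62: 106
Huffman total = 7 + 21 + 38 + 44 + 62 + 106 = 278 bits.
Saving = 318 − 278 = 40 bits.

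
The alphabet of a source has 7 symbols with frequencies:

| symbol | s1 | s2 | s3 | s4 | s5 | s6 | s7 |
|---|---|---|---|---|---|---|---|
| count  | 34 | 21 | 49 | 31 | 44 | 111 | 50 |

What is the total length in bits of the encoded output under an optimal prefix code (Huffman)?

909

Merge the two smallest weights repeatedly:
s2(21) + s4(31) → 52
s1(34) + s5(44) → 78
s3(49) + s7(50) → 99
52 + 78 → 130
99 + s6(111) → 210
130 + 210 → 340
Total encoded bits = sum of merged weights = 52 + 78 + 99 + 130 + 210 + 340 = 909.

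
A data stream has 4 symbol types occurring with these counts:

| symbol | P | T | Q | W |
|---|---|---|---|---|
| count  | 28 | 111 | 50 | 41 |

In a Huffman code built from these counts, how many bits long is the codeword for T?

Build the tree from the bottom:
P(28) + W(41) → 69
Q(50) + 69 → 119
T(111) + 119 → 230
T sits one level below the root: a 1-bit codeword.

1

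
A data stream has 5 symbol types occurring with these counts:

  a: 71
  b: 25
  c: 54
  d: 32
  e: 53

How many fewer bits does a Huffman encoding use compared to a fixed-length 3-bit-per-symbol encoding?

178

Fixed-length: 3 bits × 235 symbols = 705 bits.
Huffman merges:
combine b(25), d(32) → 57
combine e(53), c(54) → 107
combine 57, a(71) → 128
combine 107, 128 → 235
Huffman total = 57 + 107 + 128 + 235 = 527 bits.
Saving = 705 − 527 = 178 bits.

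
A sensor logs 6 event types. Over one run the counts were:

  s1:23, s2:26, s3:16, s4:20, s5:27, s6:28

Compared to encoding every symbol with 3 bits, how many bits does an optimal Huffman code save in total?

Fixed-length: 3 bits × 140 symbols = 420 bits.
Huffman merges:
combine s3(16), s4(20) → 36
combine s1(23), s2(26) → 49
combine s5(27), s6(28) → 55
combine 36, 49 → 85
combine 55, 85 → 140
Huffman total = 36 + 49 + 55 + 85 + 140 = 365 bits.
Saving = 420 − 365 = 55 bits.

55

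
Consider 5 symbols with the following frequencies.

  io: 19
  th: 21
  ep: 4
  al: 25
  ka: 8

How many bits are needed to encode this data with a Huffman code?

166

Merge the two smallest weights repeatedly:
merge ep(4) and ka(8): 12
merge 12 and io(19): 31
merge th(21) and al(25): 46
merge 31 and 46: 77
Each symbol's bit-cost is frequency × depth; summing gives 166 bits (equivalently 12 + 31 + 46 + 77).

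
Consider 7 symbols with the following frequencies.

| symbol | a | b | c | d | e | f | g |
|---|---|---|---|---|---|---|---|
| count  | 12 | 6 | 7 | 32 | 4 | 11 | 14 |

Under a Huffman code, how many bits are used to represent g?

Build the tree from the bottom:
merge e(4) and b(6): 10
merge c(7) and 10: 17
merge f(11) and a(12): 23
merge g(14) and 17: 31
merge 23 and 31: 54
merge d(32) and 54: 86
g's leaf is at depth 3, giving a 3-bit codeword.

3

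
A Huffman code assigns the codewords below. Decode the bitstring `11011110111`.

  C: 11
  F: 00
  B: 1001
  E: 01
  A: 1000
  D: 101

Read left to right; each codeword is recognised as soon as it completes (prefix code):
  11→C | 01→E | 11→C | 101→D | 11→C
Decoded message: CECDC

CECDC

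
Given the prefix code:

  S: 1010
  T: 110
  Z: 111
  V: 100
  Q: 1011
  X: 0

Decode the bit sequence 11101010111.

Read left to right; each codeword is recognised as soon as it completes (prefix code):
  111→Z | 0→X | 1010→S | 111→Z
Decoded message: ZXSZ

ZXSZ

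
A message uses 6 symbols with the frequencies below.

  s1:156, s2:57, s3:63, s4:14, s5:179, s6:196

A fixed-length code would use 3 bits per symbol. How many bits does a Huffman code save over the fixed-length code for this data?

460

Fixed-length: 3 bits × 665 symbols = 1995 bits.
Huffman merges:
merge s4(14) and s2(57): 71
merge s3(63) and 71: 134
merge 134 and s1(156): 290
merge s5(179) and s6(196): 375
merge 290 and 375: 665
Huffman total = 71 + 134 + 290 + 375 + 665 = 1535 bits.
Saving = 1995 − 1535 = 460 bits.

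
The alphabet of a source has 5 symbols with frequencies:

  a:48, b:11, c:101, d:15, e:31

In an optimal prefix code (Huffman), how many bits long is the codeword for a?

2

Build the tree from the bottom:
merge b(11) and d(15): 26
merge 26 and e(31): 57
merge a(48) and 57: 105
merge c(101) and 105: 206
a sits 2 levels below the root, so its codeword is 2 bits.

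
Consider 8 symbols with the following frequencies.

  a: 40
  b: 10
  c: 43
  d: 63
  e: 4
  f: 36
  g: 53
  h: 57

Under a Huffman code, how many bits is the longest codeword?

5

Merge the two lowest-weight nodes at each step:
merge e(4) and b(10): 14
merge 14 and f(36): 50
merge a(40) and c(43): 83
merge 50 and g(53): 103
merge h(57) and d(63): 120
merge 83 and 103: 186
merge 120 and 186: 306
The rarest symbols sit at the bottom; the longest codeword is 5 bits.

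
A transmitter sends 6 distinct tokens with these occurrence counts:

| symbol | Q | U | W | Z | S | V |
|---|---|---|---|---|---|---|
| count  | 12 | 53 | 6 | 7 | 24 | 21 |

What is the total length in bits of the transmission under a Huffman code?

Merge the two smallest weights repeatedly:
merge W(6) and Z(7): 13
merge Q(12) and 13: 25
merge V(21) and S(24): 45
merge 25 and 45: 70
merge U(53) and 70: 123
Each symbol's bit-cost is frequency × depth; summing gives 276 bits (equivalently 13 + 25 + 45 + 70 + 123).

276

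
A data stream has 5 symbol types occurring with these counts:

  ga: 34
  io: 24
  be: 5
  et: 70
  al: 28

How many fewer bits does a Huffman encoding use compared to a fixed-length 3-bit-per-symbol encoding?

Fixed-length: 3 bits × 161 symbols = 483 bits.
Huffman merges:
combine be(5), io(24) → 29
combine al(28), 29 → 57
combine ga(34), 57 → 91
combine et(70), 91 → 161
Huffman total = 29 + 57 + 91 + 161 = 338 bits.
Saving = 483 − 338 = 145 bits.

145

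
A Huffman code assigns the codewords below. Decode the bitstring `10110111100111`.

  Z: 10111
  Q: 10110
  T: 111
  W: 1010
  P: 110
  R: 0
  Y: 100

Read left to right; each codeword is recognised as soon as it completes (prefix code):
  10110→Q | 111→T | 100→Y | 111→T
Decoded message: QTYT

QTYT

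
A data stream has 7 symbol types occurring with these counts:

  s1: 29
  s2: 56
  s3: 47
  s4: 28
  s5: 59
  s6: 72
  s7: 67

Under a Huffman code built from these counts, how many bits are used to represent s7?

2

Huffman merges, smallest pair first:
combine s4(28), s1(29) → 57
combine s3(47), s2(56) → 103
combine 57, s5(59) → 116
combine s7(67), s6(72) → 139
combine 103, 116 → 219
combine 139, 219 → 358
The subtree containing s7 is merged 2 times, so code length = 2.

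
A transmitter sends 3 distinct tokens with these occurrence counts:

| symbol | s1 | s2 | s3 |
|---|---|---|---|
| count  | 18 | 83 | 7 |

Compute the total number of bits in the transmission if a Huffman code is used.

Build the Huffman tree bottom-up:
merge s3(7) and s1(18): 25
merge 25 and s2(83): 108
Each symbol's bit-cost is frequency × depth; summing gives 133 bits (equivalently 25 + 108).

133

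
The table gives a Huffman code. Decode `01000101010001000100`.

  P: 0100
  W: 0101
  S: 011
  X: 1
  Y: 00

Read left to right; each codeword is recognised as soon as it completes (prefix code):
  0100→P | 0101→W | 0100→P | 0100→P | 0100→P
Decoded message: PWPPP

PWPPP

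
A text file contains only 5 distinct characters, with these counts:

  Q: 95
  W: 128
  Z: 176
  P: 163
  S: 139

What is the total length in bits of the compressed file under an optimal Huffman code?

1625

Greedily combine the two least-frequent nodes:
combine Q(95), W(128) → 223
combine S(139), P(163) → 302
combine Z(176), 223 → 399
combine 302, 399 → 701
Each symbol's bit-cost is frequency × depth; summing gives 1625 bits (equivalently 223 + 302 + 399 + 701).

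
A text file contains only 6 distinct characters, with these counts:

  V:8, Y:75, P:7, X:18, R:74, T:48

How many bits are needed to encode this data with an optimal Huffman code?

Build the Huffman tree bottom-up:
combine P(7), V(8) → 15
combine 15, X(18) → 33
combine 33, T(48) → 81
combine R(74), Y(75) → 149
combine 81, 149 → 230
The encoded length is the sum of every internal node's weight: 15 + 33 + 81 + 149 + 230 = 508 bits.

508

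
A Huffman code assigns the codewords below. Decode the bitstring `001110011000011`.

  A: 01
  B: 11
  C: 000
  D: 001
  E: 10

DBDECB

Read left to right; each codeword is recognised as soon as it completes (prefix code):
  001→D | 11→B | 001→D | 10→E | 000→C | 11→B
Decoded message: DBDECB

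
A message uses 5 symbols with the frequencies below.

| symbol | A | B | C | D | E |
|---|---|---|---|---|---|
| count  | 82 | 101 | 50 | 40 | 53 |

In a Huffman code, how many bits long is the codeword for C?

3

Repeatedly merge the two smallest:
combine D(40), C(50) → 90
combine E(53), A(82) → 135
combine 90, B(101) → 191
combine 135, 191 → 326
C's leaf is at depth 3, giving a 3-bit codeword.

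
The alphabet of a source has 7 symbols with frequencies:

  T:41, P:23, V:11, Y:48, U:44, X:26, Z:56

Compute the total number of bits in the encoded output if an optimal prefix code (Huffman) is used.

Greedily combine the two least-frequent nodes:
V(11) + P(23) → 34
X(26) + 34 → 60
T(41) + U(44) → 85
Y(48) + Z(56) → 104
60 + 85 → 145
104 + 145 → 249
Each symbol's bit-cost is frequency × depth; summing gives 677 bits (equivalently 34 + 60 + 85 + 104 + 145 + 249).

677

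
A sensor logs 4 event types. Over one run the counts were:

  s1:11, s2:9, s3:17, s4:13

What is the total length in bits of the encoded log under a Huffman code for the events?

100

Greedily combine the two least-frequent nodes:
merge s2(9) and s1(11): 20
merge s4(13) and s3(17): 30
merge 20 and 30: 50
The encoded length is the sum of every internal node's weight: 20 + 30 + 50 = 100 bits.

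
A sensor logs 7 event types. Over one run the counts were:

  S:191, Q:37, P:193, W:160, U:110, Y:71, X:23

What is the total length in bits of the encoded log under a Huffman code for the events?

2002

Build the Huffman tree bottom-up:
merge X(23) and Q(37): 60
merge 60 and Y(71): 131
merge U(110) and 131: 241
merge W(160) and S(191): 351
merge P(193) and 241: 434
merge 351 and 434: 785
The encoded length is the sum of every internal node's weight: 60 + 131 + 241 + 351 + 434 + 785 = 2002 bits.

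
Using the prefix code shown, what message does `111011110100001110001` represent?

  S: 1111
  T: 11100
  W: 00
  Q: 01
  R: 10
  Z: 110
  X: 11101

XXWWTQ

Read left to right; each codeword is recognised as soon as it completes (prefix code):
  11101→X | 11101→X | 00→W | 00→W | 11100→T | 01→Q
Decoded message: XXWWTQ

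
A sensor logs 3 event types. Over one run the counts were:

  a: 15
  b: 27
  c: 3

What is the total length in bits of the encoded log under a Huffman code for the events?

Build the Huffman tree bottom-up:
combine c(3), a(15) → 18
combine 18, b(27) → 45
Each symbol's bit-cost is frequency × depth; summing gives 63 bits (equivalently 18 + 45).

63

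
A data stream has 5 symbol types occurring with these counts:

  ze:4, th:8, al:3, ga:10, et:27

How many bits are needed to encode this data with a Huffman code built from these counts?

Merge the two smallest weights repeatedly:
combine al(3), ze(4) → 7
combine 7, th(8) → 15
combine ga(10), 15 → 25
combine 25, et(27) → 52
The encoded length is the sum of every internal node's weight: 7 + 15 + 25 + 52 = 99 bits.

99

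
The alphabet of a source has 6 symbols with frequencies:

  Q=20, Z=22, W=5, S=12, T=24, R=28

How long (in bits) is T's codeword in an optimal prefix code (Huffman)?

2

Repeatedly merge the two smallest:
combine W(5), S(12) → 17
combine 17, Q(20) → 37
combine Z(22), T(24) → 46
combine R(28), 37 → 65
combine 46, 65 → 111
The subtree containing T is merged 2 times, so code length = 2.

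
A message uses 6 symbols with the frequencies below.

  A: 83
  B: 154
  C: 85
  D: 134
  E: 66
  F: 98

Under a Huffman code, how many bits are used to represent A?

Build the tree from the bottom:
merge E(66) and A(83): 149
merge C(85) and F(98): 183
merge D(134) and 149: 283
merge B(154) and 183: 337
merge 283 and 337: 620
A's leaf is at depth 3, giving a 3-bit codeword.

3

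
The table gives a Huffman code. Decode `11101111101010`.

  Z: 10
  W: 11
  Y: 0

Read left to right; each codeword is recognised as soon as it completes (prefix code):
  11→W | 10→Z | 11→W | 11→W | 10→Z | 10→Z | 10→Z
Decoded message: WZWWZZZ

WZWWZZZ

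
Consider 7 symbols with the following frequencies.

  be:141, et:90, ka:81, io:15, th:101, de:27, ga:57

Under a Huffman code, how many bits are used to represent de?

Build the tree from the bottom:
merge io(15) and de(27): 42
merge 42 and ga(57): 99
merge ka(81) and et(90): 171
merge 99 and th(101): 200
merge be(141) and 171: 312
merge 200 and 312: 512
de sits 4 levels below the root, so its codeword is 4 bits.

4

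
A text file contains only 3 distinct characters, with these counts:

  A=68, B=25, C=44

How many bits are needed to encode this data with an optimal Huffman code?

206

Merge the two smallest weights repeatedly:
merge B(25) and C(44): 69
merge A(68) and 69: 137
Each symbol's bit-cost is frequency × depth; summing gives 206 bits (equivalently 69 + 137).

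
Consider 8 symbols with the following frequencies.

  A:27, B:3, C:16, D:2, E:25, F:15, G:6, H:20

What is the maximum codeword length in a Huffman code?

5

Merge the two lowest-weight nodes at each step:
merge D(2) and B(3): 5
merge 5 and G(6): 11
merge 11 and F(15): 26
merge C(16) and H(20): 36
merge E(25) and 26: 51
merge A(27) and 36: 63
merge 51 and 63: 114
The rarest symbols sit at the bottom; the longest codeword is 5 bits.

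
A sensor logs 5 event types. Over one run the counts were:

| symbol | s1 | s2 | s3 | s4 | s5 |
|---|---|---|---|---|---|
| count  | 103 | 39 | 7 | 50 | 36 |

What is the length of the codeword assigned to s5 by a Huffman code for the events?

4

Build the tree from the bottom:
s3(7) + s5(36) → 43
s2(39) + 43 → 82
s4(50) + 82 → 132
s1(103) + 132 → 235
s5 sits 4 levels below the root, so its codeword is 4 bits.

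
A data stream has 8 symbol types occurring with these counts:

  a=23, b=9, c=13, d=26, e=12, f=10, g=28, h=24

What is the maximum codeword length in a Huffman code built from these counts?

4

Merge the two lowest-weight nodes at each step:
combine b(9), f(10) → 19
combine e(12), c(13) → 25
combine 19, a(23) → 42
combine h(24), 25 → 49
combine d(26), g(28) → 54
combine 42, 49 → 91
combine 54, 91 → 145
Maximum depth reached is 4.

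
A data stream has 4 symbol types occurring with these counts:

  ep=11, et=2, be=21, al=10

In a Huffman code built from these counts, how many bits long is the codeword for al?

3

Build the tree from the bottom:
combine et(2), al(10) → 12
combine ep(11), 12 → 23
combine be(21), 23 → 44
al sits 3 levels below the root, so its codeword is 3 bits.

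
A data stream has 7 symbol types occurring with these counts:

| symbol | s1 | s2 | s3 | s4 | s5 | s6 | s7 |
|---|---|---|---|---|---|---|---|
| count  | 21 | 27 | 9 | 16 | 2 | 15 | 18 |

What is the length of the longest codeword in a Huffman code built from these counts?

4

Merge the two lowest-weight nodes at each step:
combine s5(2), s3(9) → 11
combine 11, s6(15) → 26
combine s4(16), s7(18) → 34
combine s1(21), 26 → 47
combine s2(27), 34 → 61
combine 47, 61 → 108
Maximum depth reached is 4.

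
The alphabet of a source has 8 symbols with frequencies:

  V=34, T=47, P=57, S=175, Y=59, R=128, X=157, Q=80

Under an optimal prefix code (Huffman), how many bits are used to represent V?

Huffman merges, smallest pair first:
V(34) + T(47) → 81
P(57) + Y(59) → 116
Q(80) + 81 → 161
116 + R(128) → 244
X(157) + 161 → 318
S(175) + 244 → 419
318 + 419 → 737
The subtree containing V is merged 4 times, so code length = 4.

4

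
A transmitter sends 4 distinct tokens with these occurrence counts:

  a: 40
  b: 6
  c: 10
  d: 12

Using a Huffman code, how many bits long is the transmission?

112

Build the Huffman tree bottom-up:
b(6) + c(10) → 16
d(12) + 16 → 28
28 + a(40) → 68
The encoded length is the sum of every internal node's weight: 16 + 28 + 68 = 112 bits.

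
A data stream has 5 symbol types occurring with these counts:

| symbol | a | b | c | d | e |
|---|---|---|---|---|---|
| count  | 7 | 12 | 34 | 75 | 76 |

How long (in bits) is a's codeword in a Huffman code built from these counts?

Huffman merges, smallest pair first:
combine a(7), b(12) → 19
combine 19, c(34) → 53
combine 53, d(75) → 128
combine e(76), 128 → 204
The subtree containing a is merged 4 times, so code length = 4.

4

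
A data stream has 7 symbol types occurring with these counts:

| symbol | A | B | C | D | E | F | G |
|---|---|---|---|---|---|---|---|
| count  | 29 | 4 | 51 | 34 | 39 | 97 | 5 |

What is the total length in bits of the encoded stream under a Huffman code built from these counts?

Greedily combine the two least-frequent nodes:
B(4) + G(5) → 9
9 + A(29) → 38
D(34) + 38 → 72
E(39) + C(51) → 90
72 + 90 → 162
F(97) + 162 → 259
Each symbol's bit-cost is frequency × depth; summing gives 630 bits (equivalently 9 + 38 + 72 + 90 + 162 + 259).

630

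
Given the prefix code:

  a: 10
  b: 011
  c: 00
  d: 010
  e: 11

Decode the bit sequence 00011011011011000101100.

cbbbbcdec

Read left to right; each codeword is recognised as soon as it completes (prefix code):
  00→c | 011→b | 011→b | 011→b | 011→b | 00→c | 010→d | 11→e | 00→c
Decoded message: cbbbbcdec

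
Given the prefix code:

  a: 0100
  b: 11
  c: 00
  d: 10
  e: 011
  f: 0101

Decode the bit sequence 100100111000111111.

Read left to right; each codeword is recognised as soon as it completes (prefix code):
  10→d | 0100→a | 11→b | 10→d | 00→c | 11→b | 11→b | 11→b
Decoded message: dabdcbbb

dabdcbbb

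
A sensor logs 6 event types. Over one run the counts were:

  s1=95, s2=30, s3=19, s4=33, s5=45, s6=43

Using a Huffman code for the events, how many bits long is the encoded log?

654

Greedily combine the two least-frequent nodes:
s3(19) + s2(30) → 49
s4(33) + s6(43) → 76
s5(45) + 49 → 94
76 + 94 → 170
s1(95) + 170 → 265
The encoded length is the sum of every internal node's weight: 49 + 76 + 94 + 170 + 265 = 654 bits.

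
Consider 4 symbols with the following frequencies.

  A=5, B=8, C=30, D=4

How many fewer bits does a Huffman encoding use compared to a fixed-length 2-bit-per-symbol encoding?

Fixed-length: 2 bits × 47 symbols = 94 bits.
Huffman merges:
D(4) + A(5) → 9
B(8) + 9 → 17
17 + C(30) → 47
Huffman total = 9 + 17 + 47 = 73 bits.
Saving = 94 − 73 = 21 bits.

21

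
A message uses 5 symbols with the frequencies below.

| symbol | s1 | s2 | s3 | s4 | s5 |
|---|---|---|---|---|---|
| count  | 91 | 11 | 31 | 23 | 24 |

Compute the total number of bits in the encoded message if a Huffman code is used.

358

Build the Huffman tree bottom-up:
combine s2(11), s4(23) → 34
combine s5(24), s3(31) → 55
combine 34, 55 → 89
combine 89, s1(91) → 180
The encoded length is the sum of every internal node's weight: 34 + 55 + 89 + 180 = 358 bits.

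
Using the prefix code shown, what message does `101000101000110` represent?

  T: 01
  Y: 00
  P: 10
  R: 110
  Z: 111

PPYPPYR

Read left to right; each codeword is recognised as soon as it completes (prefix code):
  10→P | 10→P | 00→Y | 10→P | 10→P | 00→Y | 110→R
Decoded message: PPYPPYR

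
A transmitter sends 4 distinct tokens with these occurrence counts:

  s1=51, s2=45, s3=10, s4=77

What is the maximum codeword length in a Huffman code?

3

Merge the two lowest-weight nodes at each step:
s3(10) + s2(45) → 55
s1(51) + 55 → 106
s4(77) + 106 → 183
Maximum depth reached is 3.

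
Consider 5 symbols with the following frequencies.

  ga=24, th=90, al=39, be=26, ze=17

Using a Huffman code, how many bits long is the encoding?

Merge the two smallest weights repeatedly:
merge ze(17) and ga(24): 41
merge be(26) and al(39): 65
merge 41 and 65: 106
merge th(90) and 106: 196
Each symbol's bit-cost is frequency × depth; summing gives 408 bits (equivalently 41 + 65 + 106 + 196).

408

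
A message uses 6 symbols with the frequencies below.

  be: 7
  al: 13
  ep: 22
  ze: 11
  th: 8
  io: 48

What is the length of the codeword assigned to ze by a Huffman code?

Repeatedly merge the two smallest:
merge be(7) and th(8): 15
merge ze(11) and al(13): 24
merge 15 and ep(22): 37
merge 24 and 37: 61
merge io(48) and 61: 109
ze sits 3 levels below the root, so its codeword is 3 bits.

3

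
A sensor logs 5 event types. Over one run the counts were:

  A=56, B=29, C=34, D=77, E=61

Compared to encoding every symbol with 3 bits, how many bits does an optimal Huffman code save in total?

194

Fixed-length: 3 bits × 257 symbols = 771 bits.
Huffman merges:
merge B(29) and C(34): 63
merge A(56) and E(61): 117
merge 63 and D(77): 140
merge 117 and 140: 257
Huffman total = 63 + 117 + 140 + 257 = 577 bits.
Saving = 771 − 577 = 194 bits.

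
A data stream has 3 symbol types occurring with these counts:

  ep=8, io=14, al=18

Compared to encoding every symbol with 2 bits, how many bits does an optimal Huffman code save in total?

18

Fixed-length: 2 bits × 40 symbols = 80 bits.
Huffman merges:
ep(8) + io(14) → 22
al(18) + 22 → 40
Huffman total = 22 + 40 = 62 bits.
Saving = 80 − 62 = 18 bits.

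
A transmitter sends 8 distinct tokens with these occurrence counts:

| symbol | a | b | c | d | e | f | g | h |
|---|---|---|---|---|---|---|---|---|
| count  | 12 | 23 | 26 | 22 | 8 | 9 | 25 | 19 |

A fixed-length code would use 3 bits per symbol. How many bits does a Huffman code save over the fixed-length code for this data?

Fixed-length: 3 bits × 144 symbols = 432 bits.
Huffman merges:
e(8) + f(9) → 17
a(12) + 17 → 29
h(19) + d(22) → 41
b(23) + g(25) → 48
c(26) + 29 → 55
41 + 48 → 89
55 + 89 → 144
Huffman total = 17 + 29 + 41 + 48 + 55 + 89 + 144 = 423 bits.
Saving = 432 − 423 = 9 bits.

9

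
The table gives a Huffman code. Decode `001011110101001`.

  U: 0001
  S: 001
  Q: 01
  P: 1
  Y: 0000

Read left to right; each codeword is recognised as soon as it completes (prefix code):
  001→S | 01→Q | 1→P | 1→P | 1→P | 01→Q | 01→Q | 001→S
Decoded message: SQPPPQQS

SQPPPQQS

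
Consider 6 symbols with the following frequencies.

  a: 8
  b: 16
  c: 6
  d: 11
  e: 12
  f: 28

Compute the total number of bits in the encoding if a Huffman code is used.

Merge the two smallest weights repeatedly:
c(6) + a(8) → 14
d(11) + e(12) → 23
14 + b(16) → 30
23 + f(28) → 51
30 + 51 → 81
Each symbol's bit-cost is frequency × depth; summing gives 199 bits (equivalently 14 + 23 + 30 + 51 + 81).

199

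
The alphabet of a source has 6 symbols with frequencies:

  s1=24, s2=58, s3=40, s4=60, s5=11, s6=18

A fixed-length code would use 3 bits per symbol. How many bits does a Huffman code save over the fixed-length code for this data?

Fixed-length: 3 bits × 211 symbols = 633 bits.
Huffman merges:
merge s5(11) and s6(18): 29
merge s1(24) and 29: 53
merge s3(40) and 53: 93
merge s2(58) and s4(60): 118
merge 93 and 118: 211
Huffman total = 29 + 53 + 93 + 118 + 211 = 504 bits.
Saving = 633 − 504 = 129 bits.

129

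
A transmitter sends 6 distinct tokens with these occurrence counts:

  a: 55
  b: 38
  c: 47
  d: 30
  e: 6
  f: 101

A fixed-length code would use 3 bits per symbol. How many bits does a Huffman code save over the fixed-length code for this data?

167

Fixed-length: 3 bits × 277 symbols = 831 bits.
Huffman merges:
combine e(6), d(30) → 36
combine 36, b(38) → 74
combine c(47), a(55) → 102
combine 74, f(101) → 175
combine 102, 175 → 277
Huffman total = 36 + 74 + 102 + 175 + 277 = 664 bits.
Saving = 831 − 664 = 167 bits.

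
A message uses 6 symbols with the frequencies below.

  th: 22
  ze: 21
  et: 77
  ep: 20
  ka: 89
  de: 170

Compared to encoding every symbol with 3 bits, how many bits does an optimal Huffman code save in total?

Fixed-length: 3 bits × 399 symbols = 1197 bits.
Huffman merges:
merge ep(20) and ze(21): 41
merge th(22) and 41: 63
merge 63 and et(77): 140
merge ka(89) and 140: 229
merge de(170) and 229: 399
Huffman total = 41 + 63 + 140 + 229 + 399 = 872 bits.
Saving = 1197 − 872 = 325 bits.

325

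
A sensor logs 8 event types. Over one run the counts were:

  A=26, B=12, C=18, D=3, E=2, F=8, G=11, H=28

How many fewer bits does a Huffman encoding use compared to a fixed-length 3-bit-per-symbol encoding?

36

Fixed-length: 3 bits × 108 symbols = 324 bits.
Huffman merges:
E(2) + D(3) → 5
5 + F(8) → 13
G(11) + B(12) → 23
13 + C(18) → 31
23 + A(26) → 49
H(28) + 31 → 59
49 + 59 → 108
Huffman total = 5 + 13 + 23 + 31 + 49 + 59 + 108 = 288 bits.
Saving = 324 − 288 = 36 bits.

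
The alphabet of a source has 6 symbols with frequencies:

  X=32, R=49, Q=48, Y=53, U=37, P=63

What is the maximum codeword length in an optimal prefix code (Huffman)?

Merge the two lowest-weight nodes at each step:
X(32) + U(37) → 69
Q(48) + R(49) → 97
Y(53) + P(63) → 116
69 + 97 → 166
116 + 166 → 282
The rarest symbols sit at the bottom; the longest codeword is 3 bits.

3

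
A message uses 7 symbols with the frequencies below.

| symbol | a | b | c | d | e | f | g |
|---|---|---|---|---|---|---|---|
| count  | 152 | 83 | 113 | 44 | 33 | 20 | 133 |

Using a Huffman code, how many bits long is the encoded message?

Greedily combine the two least-frequent nodes:
merge f(20) and e(33): 53
merge d(44) and 53: 97
merge b(83) and 97: 180
merge c(113) and g(133): 246
merge a(152) and 180: 332
merge 246 and 332: 578
Each symbol's bit-cost is frequency × depth; summing gives 1486 bits (equivalently 53 + 97 + 180 + 246 + 332 + 578).

1486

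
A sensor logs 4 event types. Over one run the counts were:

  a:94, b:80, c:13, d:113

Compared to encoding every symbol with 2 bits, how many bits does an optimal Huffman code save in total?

Fixed-length: 2 bits × 300 symbols = 600 bits.
Huffman merges:
merge c(13) and b(80): 93
merge 93 and a(94): 187
merge d(113) and 187: 300
Huffman total = 93 + 187 + 300 = 580 bits.
Saving = 600 − 580 = 20 bits.

20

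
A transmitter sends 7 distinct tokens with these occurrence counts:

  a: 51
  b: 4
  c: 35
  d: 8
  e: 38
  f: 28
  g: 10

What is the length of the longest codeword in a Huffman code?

5

Merge the two lowest-weight nodes at each step:
combine b(4), d(8) → 12
combine g(10), 12 → 22
combine 22, f(28) → 50
combine c(35), e(38) → 73
combine 50, a(51) → 101
combine 73, 101 → 174
The rarest symbols sit at the bottom; the longest codeword is 5 bits.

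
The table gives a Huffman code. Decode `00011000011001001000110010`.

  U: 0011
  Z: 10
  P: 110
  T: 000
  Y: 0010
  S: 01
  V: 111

TPTPSYUY

Read left to right; each codeword is recognised as soon as it completes (prefix code):
  000→T | 110→P | 000→T | 110→P | 01→S | 0010→Y | 0011→U | 0010→Y
Decoded message: TPTPSYUY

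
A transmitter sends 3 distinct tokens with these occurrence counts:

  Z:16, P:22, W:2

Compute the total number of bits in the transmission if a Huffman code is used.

58

Build the Huffman tree bottom-up:
W(2) + Z(16) → 18
18 + P(22) → 40
Each symbol's bit-cost is frequency × depth; summing gives 58 bits (equivalently 18 + 40).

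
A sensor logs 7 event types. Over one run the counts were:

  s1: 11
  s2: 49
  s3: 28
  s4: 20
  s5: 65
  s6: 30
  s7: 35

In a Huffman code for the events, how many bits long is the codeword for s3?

Build the tree from the bottom:
combine s1(11), s4(20) → 31
combine s3(28), s6(30) → 58
combine 31, s7(35) → 66
combine s2(49), 58 → 107
combine s5(65), 66 → 131
combine 107, 131 → 238
s3's leaf is at depth 3, giving a 3-bit codeword.

3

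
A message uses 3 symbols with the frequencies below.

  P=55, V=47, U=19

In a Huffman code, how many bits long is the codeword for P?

1

Repeatedly merge the two smallest:
U(19) + V(47) → 66
P(55) + 66 → 121
P sits one level below the root: a 1-bit codeword.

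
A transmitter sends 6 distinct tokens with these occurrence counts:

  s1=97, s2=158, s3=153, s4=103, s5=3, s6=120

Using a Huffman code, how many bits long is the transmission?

1571

Build the Huffman tree bottom-up:
merge s5(3) and s1(97): 100
merge 100 and s4(103): 203
merge s6(120) and s3(153): 273
merge s2(158) and 203: 361
merge 273 and 361: 634
Total encoded bits = sum of merged weights = 100 + 203 + 273 + 361 + 634 = 1571.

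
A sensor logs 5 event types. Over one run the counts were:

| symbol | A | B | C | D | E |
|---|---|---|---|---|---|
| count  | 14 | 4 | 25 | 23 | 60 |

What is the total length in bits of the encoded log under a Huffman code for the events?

Build the Huffman tree bottom-up:
merge B(4) and A(14): 18
merge 18 and D(23): 41
merge C(25) and 41: 66
merge E(60) and 66: 126
The encoded length is the sum of every internal node's weight: 18 + 41 + 66 + 126 = 251 bits.

251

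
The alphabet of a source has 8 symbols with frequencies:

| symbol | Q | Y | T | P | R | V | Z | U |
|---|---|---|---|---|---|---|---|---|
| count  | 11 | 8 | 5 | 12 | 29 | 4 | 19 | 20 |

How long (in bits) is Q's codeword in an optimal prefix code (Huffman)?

Huffman merges, smallest pair first:
combine V(4), T(5) → 9
combine Y(8), 9 → 17
combine Q(11), P(12) → 23
combine 17, Z(19) → 36
combine U(20), 23 → 43
combine R(29), 36 → 65
combine 43, 65 → 108
Q's leaf is at depth 3, giving a 3-bit codeword.

3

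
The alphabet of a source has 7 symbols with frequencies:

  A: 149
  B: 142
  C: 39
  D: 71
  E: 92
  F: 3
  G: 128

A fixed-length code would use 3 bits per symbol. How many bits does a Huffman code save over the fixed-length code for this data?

Fixed-length: 3 bits × 624 symbols = 1872 bits.
Huffman merges:
F(3) + C(39) → 42
42 + D(71) → 113
E(92) + 113 → 205
G(128) + B(142) → 270
A(149) + 205 → 354
270 + 354 → 624
Huffman total = 42 + 113 + 205 + 270 + 354 + 624 = 1608 bits.
Saving = 1872 − 1608 = 264 bits.

264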